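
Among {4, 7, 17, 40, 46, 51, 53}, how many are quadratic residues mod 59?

6

(4/59) = +1 → QR.
(7/59) = +1 → QR.
(17/59) = +1 → QR.
(40/59) = -1 → non-residue.
(46/59) = +1 → QR.
(51/59) = +1 → QR.
(53/59) = +1 → QR.
Total quadratic residues among the 7: 6.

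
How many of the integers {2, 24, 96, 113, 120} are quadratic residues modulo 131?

1

(2/131) = -1 → non-residue.
(24/131) = -1 → non-residue.
(96/131) = -1 → non-residue.
(113/131) = +1 → QR.
(120/131) = -1 → non-residue.
Total quadratic residues among the 5: 1.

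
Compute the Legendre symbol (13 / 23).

1

Euler's criterion: (13/23) ≡ 13^11 (mod 23).
13^2 ≡ 8 (mod 23)
13^4 ≡ 18 (mod 23)
13^8 ≡ 2 (mod 23)
13^11 = 13^(8+2+1) ≡ 1 (mod 23).
Result is 1, so (13/23) = 1.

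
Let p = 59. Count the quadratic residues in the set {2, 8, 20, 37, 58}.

1

(2/59) = -1 → non-residue.
(8/59) = -1 → non-residue.
(20/59) = +1 → QR.
(37/59) = -1 → non-residue.
(58/59) = -1 → non-residue.
Total quadratic residues among the 5: 1.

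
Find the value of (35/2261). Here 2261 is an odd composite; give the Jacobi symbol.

Reciprocity: 35 ≡ 3 and 2261 ≡ 1 (mod 4), so (35/2261) = +(2261/35).
Reduce top mod 35: now compute (21/35).
Reciprocity: 21 ≡ 1 and 35 ≡ 3 (mod 4), so (21/35) = +(35/21).
Reduce top mod 21: now compute (14/21).
Pull out 2: since 21 ≡ 5 (mod 8), (2/21) = -1.
Reciprocity: 7 ≡ 3 and 21 ≡ 1 (mod 4), so (7/21) = +(21/7).
Reduce top mod 7: now compute (0/7).
Top reduces to 0: gcd > 1, so the symbol is 0.

0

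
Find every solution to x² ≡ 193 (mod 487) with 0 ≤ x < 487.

Since 487 ≡ 3 (mod 4), a square root of 193 is 193^((487+1)/4) = 193^122 mod 487.
Repeated squaring: 193^2≡237, 193^4≡164, 193^8≡111, 193^16≡146, 193^32≡375, 193^64≡369 (mod 487).
193^122 = 193^(64+32+16+8+2) ≡ 378 (mod 487).
Check: 378² = 142884 ≡ 193 (mod 487). The two roots are 109 and 378.

109, 378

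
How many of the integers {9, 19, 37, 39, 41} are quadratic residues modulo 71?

(9/71) = +1 → QR.
(19/71) = +1 → QR.
(37/71) = +1 → QR.
(39/71) = -1 → non-residue.
(41/71) = -1 → non-residue.
Total quadratic residues among the 5: 3.

3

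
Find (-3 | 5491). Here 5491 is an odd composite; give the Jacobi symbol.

First reduce: -3 ≡ 5488 (mod 5491).
Pull out 2^4: since 5491 ≡ 3 (mod 8), (2/5491) = -1, so (2/5491)^4 = +1.
Reciprocity: 343 ≡ 3 and 5491 ≡ 3 (mod 4), so (343/5491) = −(5491/343).
Reduce top mod 343: now compute (3/343).
Reciprocity: 3 ≡ 3 and 343 ≡ 3 (mod 4), so (3/343) = −(343/3).
Reduce top mod 3: now compute (1/3).
Reached (1/3) = 1. Collecting the sign flips along the way, the symbol is +1.

1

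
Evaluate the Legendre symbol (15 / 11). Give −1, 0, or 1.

1

First reduce: 15 ≡ 4 (mod 11).
Pull out 2^2: since 11 ≡ 3 (mod 8), (2/11) = -1, so (2/11)^2 = +1.
Reached (1/11) = 1. Collecting the sign flips along the way, the symbol is +1.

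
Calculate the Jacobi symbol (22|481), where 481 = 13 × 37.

Pull out 2: since 481 ≡ 1 (mod 8), (2/481) = +1.
Reciprocity: 11 ≡ 3 and 481 ≡ 1 (mod 4), so (11/481) = +(481/11).
Reduce top mod 11: now compute (8/11).
Pull out 2^3: since 11 ≡ 3 (mod 8), (2/11) = -1, so (2/11)^3 = -1.
Reached (1/11) = 1. Collecting the sign flips along the way, the symbol is -1.

-1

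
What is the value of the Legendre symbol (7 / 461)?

Euler's criterion: (7/461) ≡ 7^230 (mod 461).
7^2 ≡ 49 (mod 461)
7^4 ≡ 96 (mod 461)
7^8 ≡ 457 (mod 461)
7^16 ≡ 16 (mod 461)
7^32 ≡ 256 (mod 461)
7^64 ≡ 74 (mod 461)
7^128 ≡ 405 (mod 461)
7^230 = 7^(128+64+32+4+2) ≡ 460 (mod 461).
Result is 460 ≡ −1, so (7/461) = −1.

-1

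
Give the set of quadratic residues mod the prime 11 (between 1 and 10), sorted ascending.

Square k = 1,…,5 (k and 11−k give the same square):
1²=1, 2²=4, 3²=9, 4²≡5, 5²≡3 (mod 11).
So the quadratic residues mod 11 are {1, 3, 4, 5, 9}.

1, 3, 4, 5, 9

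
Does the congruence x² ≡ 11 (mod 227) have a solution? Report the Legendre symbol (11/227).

Reciprocity: 11 ≡ 3 and 227 ≡ 3 (mod 4), so (11/227) = −(227/11).
Reduce top mod 11: now compute (7/11).
Reciprocity: 7 ≡ 3 and 11 ≡ 3 (mod 4), so (7/11) = −(11/7).
Reduce top mod 7: now compute (4/7).
Pull out 2^2: since 7 ≡ 7 (mod 8), (2/7) = +1, so (2/7)^2 = +1.
Reached (1/7) = 1. Collecting the sign flips along the way, the symbol is +1.

1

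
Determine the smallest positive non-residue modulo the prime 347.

(2/347) = −1, so 2 is the smallest positive non-residue mod 347.

2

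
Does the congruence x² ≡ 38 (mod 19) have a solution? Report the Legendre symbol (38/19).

First reduce: 38 ≡ 0 (mod 19).
Top reduces to 0: gcd > 1, so the symbol is 0.

0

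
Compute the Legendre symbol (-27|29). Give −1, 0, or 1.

First reduce: -27 ≡ 2 (mod 29).
Pull out 2: since 29 ≡ 5 (mod 8), (2/29) = -1.
Reached (1/29) = 1. Collecting the sign flips along the way, the symbol is -1.

-1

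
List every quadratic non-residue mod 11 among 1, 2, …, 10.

2,6,7,8,10

Square k = 1,…,5 (k and 11−k give the same square):
1²=1, 2²=4, 3²=9, 4²≡5, 5²≡3 (mod 11).
The residues are {1, 3, 4, 5, 9}; the non-residues are the remaining 5 nonzero classes.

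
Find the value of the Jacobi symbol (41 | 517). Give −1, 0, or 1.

1

Reciprocity: 41 ≡ 1 and 517 ≡ 1 (mod 4), so (41/517) = +(517/41).
Reduce top mod 41: now compute (25/41).
Reciprocity: 25 ≡ 1 and 41 ≡ 1 (mod 4), so (25/41) = +(41/25).
Reduce top mod 25: now compute (16/25).
Pull out 2^4: since 25 ≡ 1 (mod 8), (2/25) = +1, so (2/25)^4 = +1.
Reached (1/25) = 1. Collecting the sign flips along the way, the symbol is +1.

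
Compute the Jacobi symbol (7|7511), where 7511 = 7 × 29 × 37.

Reciprocity: 7 ≡ 3 and 7511 ≡ 3 (mod 4), so (7/7511) = −(7511/7).
Reduce top mod 7: now compute (0/7).
Top reduces to 0: gcd > 1, so the symbol is 0.

0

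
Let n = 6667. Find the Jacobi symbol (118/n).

0

Pull out 2: since 6667 ≡ 3 (mod 8), (2/6667) = -1.
Reciprocity: 59 ≡ 3 and 6667 ≡ 3 (mod 4), so (59/6667) = −(6667/59).
Reduce top mod 59: now compute (0/59).
Top reduces to 0: gcd > 1, so the symbol is 0.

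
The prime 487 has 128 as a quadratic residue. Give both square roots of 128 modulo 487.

241, 246

Since 487 ≡ 3 (mod 4), a square root of 128 is 128^((487+1)/4) = 128^122 mod 487.
Repeated squaring: 128^2≡313, 128^4≡82, 128^8≡393, 128^16≡70, 128^32≡30, 128^64≡413 (mod 487).
128^122 = 128^(64+32+16+8+2) ≡ 241 (mod 487).
Check: 241² = 58081 ≡ 128 (mod 487). The two roots are 241 and 246.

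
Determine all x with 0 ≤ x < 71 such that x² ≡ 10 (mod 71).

Since 71 ≡ 3 (mod 4), a square root of 10 is 10^((71+1)/4) = 10^18 mod 71.
Repeated squaring: 10^2≡29, 10^4≡60, 10^8≡50, 10^16≡15 (mod 71).
10^18 = 10^(16+2) ≡ 9 (mod 71).
Check: 9² = 81 ≡ 10 (mod 71). The two roots are 9 and 62.

9, 62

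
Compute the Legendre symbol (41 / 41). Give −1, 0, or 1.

First reduce: 41 ≡ 0 (mod 41).
Top reduces to 0: gcd > 1, so the symbol is 0.

0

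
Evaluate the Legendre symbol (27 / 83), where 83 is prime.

Reciprocity: 27 ≡ 3 and 83 ≡ 3 (mod 4), so (27/83) = −(83/27).
Reduce top mod 27: now compute (2/27).
Pull out 2: since 27 ≡ 3 (mod 8), (2/27) = -1.
Reached (1/27) = 1. Collecting the sign flips along the way, the symbol is +1.

1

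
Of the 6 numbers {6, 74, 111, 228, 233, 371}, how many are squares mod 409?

1

(6/409) = +1 → QR.
(74/409) = -1 → non-residue.
(111/409) = -1 → non-residue.
(228/409) = -1 → non-residue.
(233/409) = -1 → non-residue.
(371/409) = -1 → non-residue.
Total quadratic residues among the 6: 1.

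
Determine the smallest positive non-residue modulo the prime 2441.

(2/2441) = +1, so 2 is a residue.
(3/2441) = −1, so 3 is the smallest positive non-residue mod 2441.

3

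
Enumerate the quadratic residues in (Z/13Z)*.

1, 3, 4, 9, 10, 12

Square k = 1,…,6 (k and 13−k give the same square):
1²=1, 2²=4, 3²=9, 4²≡3, 5²≡12, 6²≡10 (mod 13).
So the quadratic residues mod 13 are {1, 3, 4, 9, 10, 12}.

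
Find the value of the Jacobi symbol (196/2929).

1

Pull out 2^2: since 2929 ≡ 1 (mod 8), (2/2929) = +1, so (2/2929)^2 = +1.
Reciprocity: 49 ≡ 1 and 2929 ≡ 1 (mod 4), so (49/2929) = +(2929/49).
Reduce top mod 49: now compute (38/49).
Pull out 2: since 49 ≡ 1 (mod 8), (2/49) = +1.
Reciprocity: 19 ≡ 3 and 49 ≡ 1 (mod 4), so (19/49) = +(49/19).
Reduce top mod 19: now compute (11/19).
Reciprocity: 11 ≡ 3 and 19 ≡ 3 (mod 4), so (11/19) = −(19/11).
Reduce top mod 11: now compute (8/11).
Pull out 2^3: since 11 ≡ 3 (mod 8), (2/11) = -1, so (2/11)^3 = -1.
Reached (1/11) = 1. Collecting the sign flips along the way, the symbol is +1.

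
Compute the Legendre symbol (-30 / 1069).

-1

Euler's criterion: (-30/1069) ≡ 1039^534 (mod 1069).
1039^2 ≡ 900 (mod 1069)
1039^4 ≡ 767 (mod 1069)
1039^8 ≡ 339 (mod 1069)
1039^16 ≡ 538 (mod 1069)
1039^32 ≡ 814 (mod 1069)
1039^64 ≡ 885 (mod 1069)
1039^128 ≡ 717 (mod 1069)
1039^256 ≡ 969 (mod 1069)
1039^512 ≡ 379 (mod 1069)
1039^534 = 1039^(512+16+4+2) ≡ 1068 (mod 1069).
Result is 1068 ≡ −1, so (-30/1069) = −1.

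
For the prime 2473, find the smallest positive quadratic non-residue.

(2/2473) = +1, so 2 is a residue.
(3/2473) = +1, so 3 is a residue.
(4/2473) = +1, so 4 is a residue.
(5/2473) = −1, so 5 is the smallest positive non-residue mod 2473.

5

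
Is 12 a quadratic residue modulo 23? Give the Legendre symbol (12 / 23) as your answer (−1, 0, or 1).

1

Pull out 2^2: since 23 ≡ 7 (mod 8), (2/23) = +1, so (2/23)^2 = +1.
Reciprocity: 3 ≡ 3 and 23 ≡ 3 (mod 4), so (3/23) = −(23/3).
Reduce top mod 3: now compute (2/3).
Pull out 2: since 3 ≡ 3 (mod 8), (2/3) = -1.
Reached (1/3) = 1. Collecting the sign flips along the way, the symbol is +1.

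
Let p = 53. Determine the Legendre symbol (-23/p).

-1

First reduce: -23 ≡ 30 (mod 53).
Pull out 2: since 53 ≡ 5 (mod 8), (2/53) = -1.
Reciprocity: 15 ≡ 3 and 53 ≡ 1 (mod 4), so (15/53) = +(53/15).
Reduce top mod 15: now compute (8/15).
Pull out 2^3: since 15 ≡ 7 (mod 8), (2/15) = +1, so (2/15)^3 = +1.
Reached (1/15) = 1. Collecting the sign flips along the way, the symbol is -1.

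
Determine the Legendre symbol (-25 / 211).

First reduce: -25 ≡ 186 (mod 211).
Pull out 2: since 211 ≡ 3 (mod 8), (2/211) = -1.
Reciprocity: 93 ≡ 1 and 211 ≡ 3 (mod 4), so (93/211) = +(211/93).
Reduce top mod 93: now compute (25/93).
Reciprocity: 25 ≡ 1 and 93 ≡ 1 (mod 4), so (25/93) = +(93/25).
Reduce top mod 25: now compute (18/25).
Pull out 2: since 25 ≡ 1 (mod 8), (2/25) = +1.
Reciprocity: 9 ≡ 1 and 25 ≡ 1 (mod 4), so (9/25) = +(25/9).
Reduce top mod 9: now compute (7/9).
Reciprocity: 7 ≡ 3 and 9 ≡ 1 (mod 4), so (7/9) = +(9/7).
Reduce top mod 7: now compute (2/7).
Pull out 2: since 7 ≡ 7 (mod 8), (2/7) = +1.
Reached (1/7) = 1. Collecting the sign flips along the way, the symbol is -1.

-1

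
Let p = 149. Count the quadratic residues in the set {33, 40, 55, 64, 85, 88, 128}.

4

(33/149) = +1 → QR.
(40/149) = -1 → non-residue.
(55/149) = -1 → non-residue.
(64/149) = +1 → QR.
(85/149) = +1 → QR.
(88/149) = +1 → QR.
(128/149) = -1 → non-residue.
Total quadratic residues among the 7: 4.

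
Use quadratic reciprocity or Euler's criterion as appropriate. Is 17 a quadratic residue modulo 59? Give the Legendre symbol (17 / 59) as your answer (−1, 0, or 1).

Euler's criterion: (17/59) ≡ 17^29 (mod 59).
17^2 ≡ 53 (mod 59)
17^4 ≡ 36 (mod 59)
17^8 ≡ 57 (mod 59)
17^16 ≡ 4 (mod 59)
17^29 = 17^(16+8+4+1) ≡ 1 (mod 59).
Result is 1, so (17/59) = 1.

1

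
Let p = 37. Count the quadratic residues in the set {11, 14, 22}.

1

(11/37) = +1 → QR.
(14/37) = -1 → non-residue.
(22/37) = -1 → non-residue.
Total quadratic residues among the 3: 1.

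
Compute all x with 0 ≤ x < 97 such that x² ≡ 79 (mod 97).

97 ≡ 1 (mod 4), so we find a root by search.
Trying successive values, 46² = 2116 ≡ 79 (mod 97). The other root is 97 − 46 = 51.

46, 51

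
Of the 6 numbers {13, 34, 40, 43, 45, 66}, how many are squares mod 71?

3

(13/71) = -1 → non-residue.
(34/71) = -1 → non-residue.
(40/71) = +1 → QR.
(43/71) = +1 → QR.
(45/71) = +1 → QR.
(66/71) = -1 → non-residue.
Total quadratic residues among the 6: 3.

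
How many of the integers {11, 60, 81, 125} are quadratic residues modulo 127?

3

(11/127) = +1 → QR.
(60/127) = +1 → QR.
(81/127) = +1 → QR.
(125/127) = -1 → non-residue.
Total quadratic residues among the 4: 3.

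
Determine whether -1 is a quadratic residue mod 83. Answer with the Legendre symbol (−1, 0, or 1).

-1

First reduce: -1 ≡ 82 (mod 83).
Pull out 2: since 83 ≡ 3 (mod 8), (2/83) = -1.
Reciprocity: 41 ≡ 1 and 83 ≡ 3 (mod 4), so (41/83) = +(83/41).
Reduce top mod 41: now compute (1/41).
Reached (1/41) = 1. Collecting the sign flips along the way, the symbol is -1.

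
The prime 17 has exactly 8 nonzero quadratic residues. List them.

Square k = 1,…,8 (k and 17−k give the same square):
1²=1, 2²=4, 3²=9, 4²=16, 5²≡8, 6²≡2, 7²≡15, 8²≡13 (mod 17).
So the quadratic residues mod 17 are {1, 2, 4, 8, 9, 13, 15, 16}.

1,2,4,8,9,13,15,16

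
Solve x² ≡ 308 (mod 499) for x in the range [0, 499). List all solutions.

48, 451

Since 499 ≡ 3 (mod 4), a square root of 308 is 308^((499+1)/4) = 308^125 mod 499.
Repeated squaring: 308^2≡54, 308^4≡421, 308^8≡96, 308^16≡234, 308^32≡365, 308^64≡491 (mod 499).
308^125 = 308^(64+32+16+8+4+1) ≡ 451 (mod 499).
Check: 451² = 203401 ≡ 308 (mod 499). The two roots are 48 and 451.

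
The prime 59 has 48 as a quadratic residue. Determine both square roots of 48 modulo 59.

Since 59 ≡ 3 (mod 4), a square root of 48 is 48^((59+1)/4) = 48^15 mod 59.
Repeated squaring: 48^2≡3, 48^4≡9, 48^8≡22 (mod 59).
48^15 = 48^(8+4+2+1) ≡ 15 (mod 59).
Check: 15² = 225 ≡ 48 (mod 59). The two roots are 15 and 44.

15, 44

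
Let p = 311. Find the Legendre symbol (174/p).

-1

Pull out 2: since 311 ≡ 7 (mod 8), (2/311) = +1.
Reciprocity: 87 ≡ 3 and 311 ≡ 3 (mod 4), so (87/311) = −(311/87).
Reduce top mod 87: now compute (50/87).
Pull out 2: since 87 ≡ 7 (mod 8), (2/87) = +1.
Reciprocity: 25 ≡ 1 and 87 ≡ 3 (mod 4), so (25/87) = +(87/25).
Reduce top mod 25: now compute (12/25).
Pull out 2^2: since 25 ≡ 1 (mod 8), (2/25) = +1, so (2/25)^2 = +1.
Reciprocity: 3 ≡ 3 and 25 ≡ 1 (mod 4), so (3/25) = +(25/3).
Reduce top mod 3: now compute (1/3).
Reached (1/3) = 1. Collecting the sign flips along the way, the symbol is -1.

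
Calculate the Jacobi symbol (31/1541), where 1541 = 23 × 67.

-1

Reciprocity: 31 ≡ 3 and 1541 ≡ 1 (mod 4), so (31/1541) = +(1541/31).
Reduce top mod 31: now compute (22/31).
Pull out 2: since 31 ≡ 7 (mod 8), (2/31) = +1.
Reciprocity: 11 ≡ 3 and 31 ≡ 3 (mod 4), so (11/31) = −(31/11).
Reduce top mod 11: now compute (9/11).
Reciprocity: 9 ≡ 1 and 11 ≡ 3 (mod 4), so (9/11) = +(11/9).
Reduce top mod 9: now compute (2/9).
Pull out 2: since 9 ≡ 1 (mod 8), (2/9) = +1.
Reached (1/9) = 1. Collecting the sign flips along the way, the symbol is -1.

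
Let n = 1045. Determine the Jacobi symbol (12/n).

Pull out 2^2: since 1045 ≡ 5 (mod 8), (2/1045) = -1, so (2/1045)^2 = +1.
Reciprocity: 3 ≡ 3 and 1045 ≡ 1 (mod 4), so (3/1045) = +(1045/3).
Reduce top mod 3: now compute (1/3).
Reached (1/3) = 1. Collecting the sign flips along the way, the symbol is +1.

1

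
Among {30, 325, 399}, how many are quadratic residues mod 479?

1

(30/479) = +1 → QR.
(325/479) = -1 → non-residue.
(399/479) = -1 → non-residue.
Total quadratic residues among the 3: 1.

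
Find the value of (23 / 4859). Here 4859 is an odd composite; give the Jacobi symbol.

-1

Reciprocity: 23 ≡ 3 and 4859 ≡ 3 (mod 4), so (23/4859) = −(4859/23).
Reduce top mod 23: now compute (6/23).
Pull out 2: since 23 ≡ 7 (mod 8), (2/23) = +1.
Reciprocity: 3 ≡ 3 and 23 ≡ 3 (mod 4), so (3/23) = −(23/3).
Reduce top mod 3: now compute (2/3).
Pull out 2: since 3 ≡ 3 (mod 8), (2/3) = -1.
Reached (1/3) = 1. Collecting the sign flips along the way, the symbol is -1.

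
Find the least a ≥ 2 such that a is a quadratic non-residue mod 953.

(2/953) = +1, so 2 is a residue.
(3/953) = −1, so 3 is the smallest positive non-residue mod 953.

3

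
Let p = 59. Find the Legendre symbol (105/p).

Euler's criterion: (105/59) ≡ 46^29 (mod 59).
46^2 ≡ 51 (mod 59)
46^4 ≡ 5 (mod 59)
46^8 ≡ 25 (mod 59)
46^16 ≡ 35 (mod 59)
46^29 = 46^(16+8+4+1) ≡ 1 (mod 59).
Result is 1, so (105/59) = 1.

1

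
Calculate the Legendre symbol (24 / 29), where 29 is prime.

1

Euler's criterion: (24/29) ≡ 24^14 (mod 29).
24^2 ≡ 25 (mod 29)
24^4 ≡ 16 (mod 29)
24^8 ≡ 24 (mod 29)
24^14 = 24^(8+4+2) ≡ 1 (mod 29).
Result is 1, so (24/29) = 1.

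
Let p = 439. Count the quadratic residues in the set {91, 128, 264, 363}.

2

(91/439) = +1 → QR.
(128/439) = +1 → QR.
(264/439) = -1 → non-residue.
(363/439) = -1 → non-residue.
Total quadratic residues among the 4: 2.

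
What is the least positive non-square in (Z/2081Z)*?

3

(2/2081) = +1, so 2 is a residue.
(3/2081) = −1, so 3 is the smallest positive non-residue mod 2081.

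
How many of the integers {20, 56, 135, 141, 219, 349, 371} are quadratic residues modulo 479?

5

(20/479) = +1 → QR.
(56/479) = +1 → QR.
(135/479) = +1 → QR.
(141/479) = -1 → non-residue.
(219/479) = +1 → QR.
(349/479) = +1 → QR.
(371/479) = -1 → non-residue.
Total quadratic residues among the 7: 5.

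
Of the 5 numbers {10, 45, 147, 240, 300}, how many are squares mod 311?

(10/311) = +1 → QR.
(45/311) = +1 → QR.
(147/311) = +1 → QR.
(240/311) = +1 → QR.
(300/311) = +1 → QR.
Total quadratic residues among the 5: 5.

5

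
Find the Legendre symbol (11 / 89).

Reciprocity: 11 ≡ 3 and 89 ≡ 1 (mod 4), so (11/89) = +(89/11).
Reduce top mod 11: now compute (1/11).
Reached (1/11) = 1. Collecting the sign flips along the way, the symbol is +1.

1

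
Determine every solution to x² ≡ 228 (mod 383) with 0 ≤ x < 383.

Since 383 ≡ 3 (mod 4), a square root of 228 is 228^((383+1)/4) = 228^96 mod 383.
Repeated squaring: 228^2≡279, 228^4≡92, 228^8≡38, 228^16≡295, 228^32≡84, 228^64≡162 (mod 383).
228^96 = 228^(64+32) ≡ 203 (mod 383).
Check: 203² = 41209 ≡ 228 (mod 383). The two roots are 180 and 203.

180, 203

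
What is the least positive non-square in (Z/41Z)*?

3

(2/41) = +1, so 2 is a residue.
(3/41) = −1, so 3 is the smallest positive non-residue mod 41.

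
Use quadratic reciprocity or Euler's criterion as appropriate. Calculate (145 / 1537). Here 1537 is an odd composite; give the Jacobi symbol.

Reciprocity: 145 ≡ 1 and 1537 ≡ 1 (mod 4), so (145/1537) = +(1537/145).
Reduce top mod 145: now compute (87/145).
Reciprocity: 87 ≡ 3 and 145 ≡ 1 (mod 4), so (87/145) = +(145/87).
Reduce top mod 87: now compute (58/87).
Pull out 2: since 87 ≡ 7 (mod 8), (2/87) = +1.
Reciprocity: 29 ≡ 1 and 87 ≡ 3 (mod 4), so (29/87) = +(87/29).
Reduce top mod 29: now compute (0/29).
Top reduces to 0: gcd > 1, so the symbol is 0.

0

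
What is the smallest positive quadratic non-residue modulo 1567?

(2/1567) = +1, so 2 is a residue.
(3/1567) = −1, so 3 is the smallest positive non-residue mod 1567.

3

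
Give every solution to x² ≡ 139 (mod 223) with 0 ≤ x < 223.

94, 129

Since 223 ≡ 3 (mod 4), a square root of 139 is 139^((223+1)/4) = 139^56 mod 223.
Repeated squaring: 139^2≡143, 139^4≡156, 139^8≡29, 139^16≡172, 139^32≡148 (mod 223).
139^56 = 139^(32+16+8) ≡ 94 (mod 223).
Check: 94² = 8836 ≡ 139 (mod 223). The two roots are 94 and 129.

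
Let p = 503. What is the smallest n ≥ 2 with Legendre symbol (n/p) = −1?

5

(2/503) = +1, so 2 is a residue.
(3/503) = +1, so 3 is a residue.
(4/503) = +1, so 4 is a residue.
(5/503) = −1, so 5 is the smallest positive non-residue mod 503.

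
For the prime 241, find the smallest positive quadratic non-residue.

(2/241) = +1, so 2 is a residue.
(3/241) = +1, so 3 is a residue.
(4/241) = +1, so 4 is a residue.
(5/241) = +1, so 5 is a residue.
(6/241) = +1, so 6 is a residue.
(7/241) = −1, so 7 is the smallest positive non-residue mod 241.

7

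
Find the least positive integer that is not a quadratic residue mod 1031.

(2/1031) = +1, so 2 is a residue.
(3/1031) = +1, so 3 is a residue.
(4/1031) = +1, so 4 is a residue.
(5/1031) = +1, so 5 is a residue.
(6/1031) = +1, so 6 is a residue.
(7/1031) = −1, so 7 is the smallest positive non-residue mod 1031.

7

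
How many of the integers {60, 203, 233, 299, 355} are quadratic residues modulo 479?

3

(60/479) = +1 → QR.
(203/479) = -1 → non-residue.
(233/479) = +1 → QR.
(299/479) = -1 → non-residue.
(355/479) = +1 → QR.
Total quadratic residues among the 5: 3.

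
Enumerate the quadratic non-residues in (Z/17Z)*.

Square k = 1,…,8 (k and 17−k give the same square):
1²=1, 2²=4, 3²=9, 4²=16, 5²≡8, 6²≡2, 7²≡15, 8²≡13 (mod 17).
The residues are {1, 2, 4, 8, 9, 13, 15, 16}; the non-residues are the remaining 8 nonzero classes.

3 5 6 7 10 11 12 14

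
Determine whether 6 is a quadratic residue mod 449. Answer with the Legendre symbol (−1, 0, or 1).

Euler's criterion: (6/449) ≡ 6^224 (mod 449).
6^2 ≡ 36 (mod 449)
6^4 ≡ 398 (mod 449)
6^8 ≡ 356 (mod 449)
6^16 ≡ 118 (mod 449)
6^32 ≡ 5 (mod 449)
6^64 ≡ 25 (mod 449)
6^128 ≡ 176 (mod 449)
6^224 = 6^(128+64+32) ≡ 448 (mod 449).
Result is 448 ≡ −1, so (6/449) = −1.

-1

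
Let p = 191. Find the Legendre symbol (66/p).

Pull out 2: since 191 ≡ 7 (mod 8), (2/191) = +1.
Reciprocity: 33 ≡ 1 and 191 ≡ 3 (mod 4), so (33/191) = +(191/33).
Reduce top mod 33: now compute (26/33).
Pull out 2: since 33 ≡ 1 (mod 8), (2/33) = +1.
Reciprocity: 13 ≡ 1 and 33 ≡ 1 (mod 4), so (13/33) = +(33/13).
Reduce top mod 13: now compute (7/13).
Reciprocity: 7 ≡ 3 and 13 ≡ 1 (mod 4), so (7/13) = +(13/7).
Reduce top mod 7: now compute (6/7).
Pull out 2: since 7 ≡ 7 (mod 8), (2/7) = +1.
Reciprocity: 3 ≡ 3 and 7 ≡ 3 (mod 4), so (3/7) = −(7/3).
Reduce top mod 3: now compute (1/3).
Reached (1/3) = 1. Collecting the sign flips along the way, the symbol is -1.

-1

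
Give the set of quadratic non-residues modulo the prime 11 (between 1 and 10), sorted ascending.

2 6 7 8 10

Square k = 1,…,5 (k and 11−k give the same square):
1²=1, 2²=4, 3²=9, 4²≡5, 5²≡3 (mod 11).
The residues are {1, 3, 4, 5, 9}; the non-residues are the remaining 5 nonzero classes.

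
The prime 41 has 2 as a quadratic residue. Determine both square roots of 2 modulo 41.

17, 24

41 ≡ 1 (mod 4), so we find a root by search.
Trying successive values, 17² = 289 ≡ 2 (mod 41). The other root is 41 − 17 = 24.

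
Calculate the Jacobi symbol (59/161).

Reciprocity: 59 ≡ 3 and 161 ≡ 1 (mod 4), so (59/161) = +(161/59).
Reduce top mod 59: now compute (43/59).
Reciprocity: 43 ≡ 3 and 59 ≡ 3 (mod 4), so (43/59) = −(59/43).
Reduce top mod 43: now compute (16/43).
Pull out 2^4: since 43 ≡ 3 (mod 8), (2/43) = -1, so (2/43)^4 = +1.
Reached (1/43) = 1. Collecting the sign flips along the way, the symbol is -1.

-1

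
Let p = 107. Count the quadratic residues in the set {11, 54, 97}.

1

(11/107) = +1 → QR.
(54/107) = -1 → non-residue.
(97/107) = -1 → non-residue.
Total quadratic residues among the 3: 1.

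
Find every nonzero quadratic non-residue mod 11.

2 6 7 8 10

Square k = 1,…,5 (k and 11−k give the same square):
1²=1, 2²=4, 3²=9, 4²≡5, 5²≡3 (mod 11).
The residues are {1, 3, 4, 5, 9}; the non-residues are the remaining 5 nonzero classes.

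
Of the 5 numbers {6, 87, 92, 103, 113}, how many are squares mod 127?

(6/127) = -1 → non-residue.
(87/127) = +1 → QR.
(92/127) = -1 → non-residue.
(103/127) = +1 → QR.
(113/127) = +1 → QR.
Total quadratic residues among the 5: 3.

3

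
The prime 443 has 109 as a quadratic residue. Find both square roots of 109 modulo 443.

64, 379

Since 443 ≡ 3 (mod 4), a square root of 109 is 109^((443+1)/4) = 109^111 mod 443.
Repeated squaring: 109^2≡363, 109^4≡198, 109^8≡220, 109^16≡113, 109^32≡365, 109^64≡325 (mod 443).
109^111 = 109^(64+32+8+4+2+1) ≡ 64 (mod 443).
Check: 64² = 4096 ≡ 109 (mod 443). The two roots are 64 and 379.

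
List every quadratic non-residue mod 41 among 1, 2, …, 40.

Square k = 1,…,20 (k and 41−k give the same square):
1²=1, 2²=4, 3²=9, 4²=16, 5²=25, 6²=36, 7²≡8, 8²≡23, 9²≡40, 10²≡18, 11²≡39, 12²≡21, 13²≡5, 14²≡32, 15²≡20, 16²≡10, 17²≡2, 18²≡37, 19²≡33, 20²≡31 (mod 41).
The residues are {1, 2, 4, 5, 8, 9, 10, 16, 18, 20, 21, 23, 25, 31, 32, 33, 36, 37, 39, 40}; the non-residues are the remaining 20 nonzero classes.

3,6,7,11,12,13,14,15,17,19,22,24,26,27,28,29,30,34,35,38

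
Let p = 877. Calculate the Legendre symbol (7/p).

Reciprocity: 7 ≡ 3 and 877 ≡ 1 (mod 4), so (7/877) = +(877/7).
Reduce top mod 7: now compute (2/7).
Pull out 2: since 7 ≡ 7 (mod 8), (2/7) = +1.
Reached (1/7) = 1. Collecting the sign flips along the way, the symbol is +1.

1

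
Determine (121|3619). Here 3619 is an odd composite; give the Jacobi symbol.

0

Reciprocity: 121 ≡ 1 and 3619 ≡ 3 (mod 4), so (121/3619) = +(3619/121).
Reduce top mod 121: now compute (110/121).
Pull out 2: since 121 ≡ 1 (mod 8), (2/121) = +1.
Reciprocity: 55 ≡ 3 and 121 ≡ 1 (mod 4), so (55/121) = +(121/55).
Reduce top mod 55: now compute (11/55).
Reciprocity: 11 ≡ 3 and 55 ≡ 3 (mod 4), so (11/55) = −(55/11).
Reduce top mod 11: now compute (0/11).
Top reduces to 0: gcd > 1, so the symbol is 0.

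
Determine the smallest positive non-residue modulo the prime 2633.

3

(2/2633) = +1, so 2 is a residue.
(3/2633) = −1, so 3 is the smallest positive non-residue mod 2633.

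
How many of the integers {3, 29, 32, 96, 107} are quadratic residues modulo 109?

2

(3/109) = +1 → QR.
(29/109) = +1 → QR.
(32/109) = -1 → non-residue.
(96/109) = -1 → non-residue.
(107/109) = -1 → non-residue.
Total quadratic residues among the 5: 2.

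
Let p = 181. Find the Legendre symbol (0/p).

Top reduces to 0: gcd > 1, so the symbol is 0.

0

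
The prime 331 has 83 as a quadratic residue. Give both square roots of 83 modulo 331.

Since 331 ≡ 3 (mod 4), a square root of 83 is 83^((331+1)/4) = 83^83 mod 331.
Repeated squaring: 83^2≡269, 83^4≡203, 83^8≡165, 83^16≡83, 83^32≡269, 83^64≡203 (mod 331).
83^83 = 83^(64+16+2+1) ≡ 165 (mod 331).
Check: 165² = 27225 ≡ 83 (mod 331). The two roots are 165 and 166.

165, 166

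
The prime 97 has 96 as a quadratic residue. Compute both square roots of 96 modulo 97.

97 ≡ 1 (mod 4), so we find a root by search.
Trying successive values, 22² = 484 ≡ 96 (mod 97). The other root is 97 − 22 = 75.

22, 75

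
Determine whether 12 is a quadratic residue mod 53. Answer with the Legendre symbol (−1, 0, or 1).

Pull out 2^2: since 53 ≡ 5 (mod 8), (2/53) = -1, so (2/53)^2 = +1.
Reciprocity: 3 ≡ 3 and 53 ≡ 1 (mod 4), so (3/53) = +(53/3).
Reduce top mod 3: now compute (2/3).
Pull out 2: since 3 ≡ 3 (mod 8), (2/3) = -1.
Reached (1/3) = 1. Collecting the sign flips along the way, the symbol is -1.

-1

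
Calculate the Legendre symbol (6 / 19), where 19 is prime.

1

Euler's criterion: (6/19) ≡ 6^9 (mod 19).
6^2 ≡ 17 (mod 19)
6^4 ≡ 4 (mod 19)
6^8 ≡ 16 (mod 19)
6^9 = 6^(8+1) ≡ 1 (mod 19).
Result is 1, so (6/19) = 1.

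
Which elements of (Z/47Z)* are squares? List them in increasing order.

Square k = 1,…,23 (k and 47−k give the same square):
1²=1, 2²=4, 3²=9, 4²=16, 5²=25, 6²=36, 7²≡2, 8²≡17, 9²≡34, 10²≡6, 11²≡27, 12²≡3, 13²≡28, 14²≡8, 15²≡37, 16²≡21, 17²≡7, 18²≡42, 19²≡32, 20²≡24, 21²≡18, 22²≡14, 23²≡12 (mod 47).
So the quadratic residues mod 47 are {1, 2, 3, 4, 6, 7, 8, 9, 12, 14, 16, 17, 18, 21, 24, 25, 27, 28, 32, 34, 36, 37, 42}.

1,2,3,4,6,7,8,9,12,14,16,17,18,21,24,25,27,28,32,34,36,37,42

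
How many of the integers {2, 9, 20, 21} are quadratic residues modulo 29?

(2/29) = -1 → non-residue.
(9/29) = +1 → QR.
(20/29) = +1 → QR.
(21/29) = -1 → non-residue.
Total quadratic residues among the 4: 2.

2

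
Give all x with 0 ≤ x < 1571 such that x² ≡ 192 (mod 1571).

138, 1433

Since 1571 ≡ 3 (mod 4), a square root of 192 is 192^((1571+1)/4) = 192^393 mod 1571.
Repeated squaring: 192^2≡731, 192^4≡221, 192^8≡140, 192^16≡748, 192^32≡228, 192^64≡141, 192^128≡1029, 192^256≡1558 (mod 1571).
192^393 = 192^(256+128+8+1) ≡ 1433 (mod 1571).
Check: 1433² = 2053489 ≡ 192 (mod 1571). The two roots are 138 and 1433.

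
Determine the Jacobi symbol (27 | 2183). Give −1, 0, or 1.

Reciprocity: 27 ≡ 3 and 2183 ≡ 3 (mod 4), so (27/2183) = −(2183/27).
Reduce top mod 27: now compute (23/27).
Reciprocity: 23 ≡ 3 and 27 ≡ 3 (mod 4), so (23/27) = −(27/23).
Reduce top mod 23: now compute (4/23).
Pull out 2^2: since 23 ≡ 7 (mod 8), (2/23) = +1, so (2/23)^2 = +1.
Reached (1/23) = 1. Collecting the sign flips along the way, the symbol is +1.

1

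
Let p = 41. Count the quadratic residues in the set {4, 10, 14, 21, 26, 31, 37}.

(4/41) = +1 → QR.
(10/41) = +1 → QR.
(14/41) = -1 → non-residue.
(21/41) = +1 → QR.
(26/41) = -1 → non-residue.
(31/41) = +1 → QR.
(37/41) = +1 → QR.
Total quadratic residues among the 7: 5.

5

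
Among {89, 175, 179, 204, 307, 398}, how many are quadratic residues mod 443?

4

(89/443) = +1 → QR.
(175/443) = -1 → non-residue.
(179/443) = -1 → non-residue.
(204/443) = +1 → QR.
(307/443) = +1 → QR.
(398/443) = +1 → QR.
Total quadratic residues among the 6: 4.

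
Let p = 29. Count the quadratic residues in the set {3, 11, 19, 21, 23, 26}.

1

(3/29) = -1 → non-residue.
(11/29) = -1 → non-residue.
(19/29) = -1 → non-residue.
(21/29) = -1 → non-residue.
(23/29) = +1 → QR.
(26/29) = -1 → non-residue.
Total quadratic residues among the 6: 1.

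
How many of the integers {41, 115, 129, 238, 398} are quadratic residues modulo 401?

(41/401) = +1 → QR.
(115/401) = -1 → non-residue.
(129/401) = -1 → non-residue.
(238/401) = -1 → non-residue.
(398/401) = -1 → non-residue.
Total quadratic residues among the 5: 1.

1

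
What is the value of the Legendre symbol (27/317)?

Euler's criterion: (27/317) ≡ 27^158 (mod 317).
27^2 ≡ 95 (mod 317)
27^4 ≡ 149 (mod 317)
27^8 ≡ 11 (mod 317)
27^16 ≡ 121 (mod 317)
27^32 ≡ 59 (mod 317)
27^64 ≡ 311 (mod 317)
27^128 ≡ 36 (mod 317)
27^158 = 27^(128+16+8+4+2) ≡ 316 (mod 317).
Result is 316 ≡ −1, so (27/317) = −1.

-1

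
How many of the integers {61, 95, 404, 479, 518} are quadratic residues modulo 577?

2

(61/577) = -1 → non-residue.
(95/577) = -1 → non-residue.
(404/577) = -1 → non-residue.
(479/577) = +1 → QR.
(518/577) = +1 → QR.
Total quadratic residues among the 5: 2.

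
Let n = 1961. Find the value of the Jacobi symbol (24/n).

-1

Pull out 2^3: since 1961 ≡ 1 (mod 8), (2/1961) = +1, so (2/1961)^3 = +1.
Reciprocity: 3 ≡ 3 and 1961 ≡ 1 (mod 4), so (3/1961) = +(1961/3).
Reduce top mod 3: now compute (2/3).
Pull out 2: since 3 ≡ 3 (mod 8), (2/3) = -1.
Reached (1/3) = 1. Collecting the sign flips along the way, the symbol is -1.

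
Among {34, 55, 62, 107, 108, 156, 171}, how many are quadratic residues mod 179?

4

(34/179) = -1 → non-residue.
(55/179) = -1 → non-residue.
(62/179) = -1 → non-residue.
(107/179) = +1 → QR.
(108/179) = +1 → QR.
(156/179) = +1 → QR.
(171/179) = +1 → QR.
Total quadratic residues among the 7: 4.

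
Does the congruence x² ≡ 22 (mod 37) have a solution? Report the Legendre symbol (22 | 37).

-1

Euler's criterion: (22/37) ≡ 22^18 (mod 37).
22^2 ≡ 3 (mod 37)
22^4 ≡ 9 (mod 37)
22^8 ≡ 7 (mod 37)
22^16 ≡ 12 (mod 37)
22^18 = 22^(16+2) ≡ 36 (mod 37).
Result is 36 ≡ −1, so (22/37) = −1.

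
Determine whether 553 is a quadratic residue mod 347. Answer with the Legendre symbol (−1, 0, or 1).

1

Euler's criterion: (553/347) ≡ 206^173 (mod 347).
206^2 ≡ 102 (mod 347)
206^4 ≡ 341 (mod 347)
206^8 ≡ 36 (mod 347)
206^16 ≡ 255 (mod 347)
206^32 ≡ 136 (mod 347)
206^64 ≡ 105 (mod 347)
206^128 ≡ 268 (mod 347)
206^173 = 206^(128+32+8+4+1) ≡ 1 (mod 347).
Result is 1, so (553/347) = 1.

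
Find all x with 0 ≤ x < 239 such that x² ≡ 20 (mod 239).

Since 239 ≡ 3 (mod 4), a square root of 20 is 20^((239+1)/4) = 20^60 mod 239.
Repeated squaring: 20^2≡161, 20^4≡109, 20^8≡170, 20^16≡220, 20^32≡122 (mod 239).
20^60 = 20^(32+16+8+4) ≡ 62 (mod 239).
Check: 62² = 3844 ≡ 20 (mod 239). The two roots are 62 and 177.

62, 177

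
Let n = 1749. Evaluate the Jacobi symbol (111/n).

Reciprocity: 111 ≡ 3 and 1749 ≡ 1 (mod 4), so (111/1749) = +(1749/111).
Reduce top mod 111: now compute (84/111).
Pull out 2^2: since 111 ≡ 7 (mod 8), (2/111) = +1, so (2/111)^2 = +1.
Reciprocity: 21 ≡ 1 and 111 ≡ 3 (mod 4), so (21/111) = +(111/21).
Reduce top mod 21: now compute (6/21).
Pull out 2: since 21 ≡ 5 (mod 8), (2/21) = -1.
Reciprocity: 3 ≡ 3 and 21 ≡ 1 (mod 4), so (3/21) = +(21/3).
Reduce top mod 3: now compute (0/3).
Top reduces to 0: gcd > 1, so the symbol is 0.

0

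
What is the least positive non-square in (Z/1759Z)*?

3

(2/1759) = +1, so 2 is a residue.
(3/1759) = −1, so 3 is the smallest positive non-residue mod 1759.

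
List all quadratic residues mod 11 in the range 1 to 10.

Square k = 1,…,5 (k and 11−k give the same square):
1²=1, 2²=4, 3²=9, 4²≡5, 5²≡3 (mod 11).
So the quadratic residues mod 11 are {1, 3, 4, 5, 9}.

1,3,4,5,9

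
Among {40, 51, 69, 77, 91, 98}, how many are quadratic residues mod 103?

(40/103) = -1 → non-residue.
(51/103) = -1 → non-residue.
(69/103) = -1 → non-residue.
(77/103) = -1 → non-residue.
(91/103) = +1 → QR.
(98/103) = +1 → QR.
Total quadratic residues among the 6: 2.

2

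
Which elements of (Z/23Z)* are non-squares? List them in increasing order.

5, 7, 10, 11, 14, 15, 17, 19, 20, 21, 22

Square k = 1,…,11 (k and 23−k give the same square):
1²=1, 2²=4, 3²=9, 4²=16, 5²≡2, 6²≡13, 7²≡3, 8²≡18, 9²≡12, 10²≡8, 11²≡6 (mod 23).
The residues are {1, 2, 3, 4, 6, 8, 9, 12, 13, 16, 18}; the non-residues are the remaining 11 nonzero classes.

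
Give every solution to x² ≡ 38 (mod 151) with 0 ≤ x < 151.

75, 76

Since 151 ≡ 3 (mod 4), a square root of 38 is 38^((151+1)/4) = 38^38 mod 151.
Repeated squaring: 38^2≡85, 38^4≡128, 38^8≡76, 38^16≡38, 38^32≡85 (mod 151).
38^38 = 38^(32+4+2) ≡ 76 (mod 151).
Check: 76² = 5776 ≡ 38 (mod 151). The two roots are 75 and 76.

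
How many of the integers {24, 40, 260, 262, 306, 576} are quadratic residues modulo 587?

4

(24/587) = -1 → non-residue.
(40/587) = +1 → QR.
(260/587) = +1 → QR.
(262/587) = +1 → QR.
(306/587) = -1 → non-residue.
(576/587) = +1 → QR.
Total quadratic residues among the 6: 4.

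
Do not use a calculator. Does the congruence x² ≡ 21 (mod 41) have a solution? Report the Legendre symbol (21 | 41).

Euler's criterion: (21/41) ≡ 21^20 (mod 41).
21^2 ≡ 31 (mod 41)
21^4 ≡ 18 (mod 41)
21^8 ≡ 37 (mod 41)
21^16 ≡ 16 (mod 41)
21^20 = 21^(16+4) ≡ 1 (mod 41).
Result is 1, so (21/41) = 1.

1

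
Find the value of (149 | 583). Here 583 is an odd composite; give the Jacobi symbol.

Reciprocity: 149 ≡ 1 and 583 ≡ 3 (mod 4), so (149/583) = +(583/149).
Reduce top mod 149: now compute (136/149).
Pull out 2^3: since 149 ≡ 5 (mod 8), (2/149) = -1, so (2/149)^3 = -1.
Reciprocity: 17 ≡ 1 and 149 ≡ 1 (mod 4), so (17/149) = +(149/17).
Reduce top mod 17: now compute (13/17).
Reciprocity: 13 ≡ 1 and 17 ≡ 1 (mod 4), so (13/17) = +(17/13).
Reduce top mod 13: now compute (4/13).
Pull out 2^2: since 13 ≡ 5 (mod 8), (2/13) = -1, so (2/13)^2 = +1.
Reached (1/13) = 1. Collecting the sign flips along the way, the symbol is -1.

-1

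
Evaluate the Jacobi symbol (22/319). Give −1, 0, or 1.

Pull out 2: since 319 ≡ 7 (mod 8), (2/319) = +1.
Reciprocity: 11 ≡ 3 and 319 ≡ 3 (mod 4), so (11/319) = −(319/11).
Reduce top mod 11: now compute (0/11).
Top reduces to 0: gcd > 1, so the symbol is 0.

0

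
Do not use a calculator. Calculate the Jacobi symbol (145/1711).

Reciprocity: 145 ≡ 1 and 1711 ≡ 3 (mod 4), so (145/1711) = +(1711/145).
Reduce top mod 145: now compute (116/145).
Pull out 2^2: since 145 ≡ 1 (mod 8), (2/145) = +1, so (2/145)^2 = +1.
Reciprocity: 29 ≡ 1 and 145 ≡ 1 (mod 4), so (29/145) = +(145/29).
Reduce top mod 29: now compute (0/29).
Top reduces to 0: gcd > 1, so the symbol is 0.

0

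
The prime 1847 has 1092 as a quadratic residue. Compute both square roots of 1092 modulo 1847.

Since 1847 ≡ 3 (mod 4), a square root of 1092 is 1092^((1847+1)/4) = 1092^462 mod 1847.
Repeated squaring: 1092^2≡1149, 1092^4≡1443, 1092^8≡680, 1092^16≡650, 1092^32≡1384, 1092^64≡117, 1092^128≡760, 1092^256≡1336 (mod 1847).
1092^462 = 1092^(256+128+64+8+4+2) ≡ 1354 (mod 1847).
Check: 1354² = 1833316 ≡ 1092 (mod 1847). The two roots are 493 and 1354.

493, 1354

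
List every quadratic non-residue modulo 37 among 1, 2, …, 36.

Square k = 1,…,18 (k and 37−k give the same square):
1²=1, 2²=4, 3²=9, 4²=16, 5²=25, 6²=36, 7²≡12, 8²≡27, 9²≡7, 10²≡26, 11²≡10, 12²≡33, 13²≡21, 14²≡11, 15²≡3, 16²≡34, 17²≡30, 18²≡28 (mod 37).
The residues are {1, 3, 4, 7, 9, 10, 11, 12, 16, 21, 25, 26, 27, 28, 30, 33, 34, 36}; the non-residues are the remaining 18 nonzero classes.

2,5,6,8,13,14,15,17,18,19,20,22,23,24,29,31,32,35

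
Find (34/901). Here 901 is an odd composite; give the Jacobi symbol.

0

Pull out 2: since 901 ≡ 5 (mod 8), (2/901) = -1.
Reciprocity: 17 ≡ 1 and 901 ≡ 1 (mod 4), so (17/901) = +(901/17).
Reduce top mod 17: now compute (0/17).
Top reduces to 0: gcd > 1, so the symbol is 0.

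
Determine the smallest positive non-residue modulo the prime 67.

2

(2/67) = −1, so 2 is the smallest positive non-residue mod 67.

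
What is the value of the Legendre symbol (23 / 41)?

Reciprocity: 23 ≡ 3 and 41 ≡ 1 (mod 4), so (23/41) = +(41/23).
Reduce top mod 23: now compute (18/23).
Pull out 2: since 23 ≡ 7 (mod 8), (2/23) = +1.
Reciprocity: 9 ≡ 1 and 23 ≡ 3 (mod 4), so (9/23) = +(23/9).
Reduce top mod 9: now compute (5/9).
Reciprocity: 5 ≡ 1 and 9 ≡ 1 (mod 4), so (5/9) = +(9/5).
Reduce top mod 5: now compute (4/5).
Pull out 2^2: since 5 ≡ 5 (mod 8), (2/5) = -1, so (2/5)^2 = +1.
Reached (1/5) = 1. Collecting the sign flips along the way, the symbol is +1.

1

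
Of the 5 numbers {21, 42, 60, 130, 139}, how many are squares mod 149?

2

(21/149) = -1 → non-residue.
(42/149) = +1 → QR.
(60/149) = -1 → non-residue.
(130/149) = +1 → QR.
(139/149) = -1 → non-residue.
Total quadratic residues among the 5: 2.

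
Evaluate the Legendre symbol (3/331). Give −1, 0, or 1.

Euler's criterion: (3/331) ≡ 3^165 (mod 331).
3^2 ≡ 9 (mod 331)
3^4 ≡ 81 (mod 331)
3^8 ≡ 272 (mod 331)
3^16 ≡ 171 (mod 331)
3^32 ≡ 113 (mod 331)
3^64 ≡ 191 (mod 331)
3^128 ≡ 71 (mod 331)
3^165 = 3^(128+32+4+1) ≡ 330 (mod 331).
Result is 330 ≡ −1, so (3/331) = −1.

-1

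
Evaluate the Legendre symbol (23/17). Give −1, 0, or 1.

Euler's criterion: (23/17) ≡ 6^8 (mod 17).
6^2 ≡ 2 (mod 17)
6^4 ≡ 4 (mod 17)
6^8 ≡ 16 (mod 17)
6^8 = 6^(8) ≡ 16 (mod 17).
Result is 16 ≡ −1, so (23/17) = −1.

-1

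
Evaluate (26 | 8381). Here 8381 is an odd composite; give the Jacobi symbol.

Pull out 2: since 8381 ≡ 5 (mod 8), (2/8381) = -1.
Reciprocity: 13 ≡ 1 and 8381 ≡ 1 (mod 4), so (13/8381) = +(8381/13).
Reduce top mod 13: now compute (9/13).
Reciprocity: 9 ≡ 1 and 13 ≡ 1 (mod 4), so (9/13) = +(13/9).
Reduce top mod 9: now compute (4/9).
Pull out 2^2: since 9 ≡ 1 (mod 8), (2/9) = +1, so (2/9)^2 = +1.
Reached (1/9) = 1. Collecting the sign flips along the way, the symbol is -1.

-1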